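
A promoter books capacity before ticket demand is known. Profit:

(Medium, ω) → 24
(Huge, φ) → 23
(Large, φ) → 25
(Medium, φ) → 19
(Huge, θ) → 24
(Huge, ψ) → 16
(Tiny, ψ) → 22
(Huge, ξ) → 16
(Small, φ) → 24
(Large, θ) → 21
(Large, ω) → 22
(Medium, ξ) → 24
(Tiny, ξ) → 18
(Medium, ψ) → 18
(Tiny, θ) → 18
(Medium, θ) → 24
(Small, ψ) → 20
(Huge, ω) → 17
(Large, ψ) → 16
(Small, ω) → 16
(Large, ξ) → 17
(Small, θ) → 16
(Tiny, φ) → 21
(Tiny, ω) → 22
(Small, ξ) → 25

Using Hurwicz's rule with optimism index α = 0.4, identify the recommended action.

Medium

Tiny: 0.4·22 + 0.6·18 = 19.6
Small: 0.4·25 + 0.6·16 = 19.6
Medium: 0.4·24 + 0.6·18 = 20.4
Large: 0.4·25 + 0.6·16 = 19.6
Huge: 0.4·24 + 0.6·16 = 19.2
Highest Hurwicz score = 20.4 → Medium.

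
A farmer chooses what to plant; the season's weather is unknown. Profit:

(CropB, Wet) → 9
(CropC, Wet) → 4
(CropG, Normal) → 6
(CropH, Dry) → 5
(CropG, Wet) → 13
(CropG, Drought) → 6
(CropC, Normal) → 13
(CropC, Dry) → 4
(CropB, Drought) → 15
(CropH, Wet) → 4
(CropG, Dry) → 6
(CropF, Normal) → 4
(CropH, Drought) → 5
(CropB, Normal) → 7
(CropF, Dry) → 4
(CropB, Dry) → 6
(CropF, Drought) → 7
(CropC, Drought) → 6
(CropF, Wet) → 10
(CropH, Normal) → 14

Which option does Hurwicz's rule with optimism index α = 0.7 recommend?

CropC: 0.7·13 + 0.3·4 = 10.3
CropG: 0.7·13 + 0.3·6 = 10.9
CropF: 0.7·10 + 0.3·4 = 8.2
CropH: 0.7·14 + 0.3·4 = 11
CropB: 0.7·15 + 0.3·6 = 12.3
Highest Hurwicz score = 12.3 → CropB.

CropB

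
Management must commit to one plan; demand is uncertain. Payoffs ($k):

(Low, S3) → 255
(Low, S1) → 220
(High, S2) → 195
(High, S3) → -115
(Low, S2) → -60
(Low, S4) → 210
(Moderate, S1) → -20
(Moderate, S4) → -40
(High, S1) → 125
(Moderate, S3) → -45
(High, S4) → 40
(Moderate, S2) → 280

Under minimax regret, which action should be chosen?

Moderate

Column bests: S1=220, S2=280, S3=255, S4=210.
Low regrets: 0, 340, 0, 0 → max 340
Moderate regrets: 240, 0, 300, 250 → max 300
High regrets: 95, 85, 370, 170 → max 370
Smallest max regret = 300 → Moderate.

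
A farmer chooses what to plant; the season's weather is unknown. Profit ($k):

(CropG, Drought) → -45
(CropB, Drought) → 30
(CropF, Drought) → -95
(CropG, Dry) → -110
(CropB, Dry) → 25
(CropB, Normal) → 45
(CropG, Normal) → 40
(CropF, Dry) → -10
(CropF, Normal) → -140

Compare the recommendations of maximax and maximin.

maximax → CropB; maximin → CropB (agree)

Row maxima: CropG=40, CropF=-10, CropB=45
Best best-case = 45 → CropB.
Row minima: CropG=-110, CropF=-140, CropB=25
Best worst-case = 25 → CropB.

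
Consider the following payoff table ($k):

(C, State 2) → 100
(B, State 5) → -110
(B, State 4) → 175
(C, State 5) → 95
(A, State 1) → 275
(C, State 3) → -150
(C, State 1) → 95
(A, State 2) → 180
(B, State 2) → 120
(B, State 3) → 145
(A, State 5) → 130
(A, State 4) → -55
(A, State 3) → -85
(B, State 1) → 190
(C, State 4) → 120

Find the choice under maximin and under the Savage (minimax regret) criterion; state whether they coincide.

maximin → A; minimax regret → A (agree)

Row minima: A=-85, B=-110, C=-150
Best worst-case = -85 → A.
Column bests: State 1=275, State 2=180, State 3=145, State 4=175, State 5=130.
A regrets: 0, 0, 230, 230, 0 → max 230
B regrets: 85, 60, 0, 0, 240 → max 240
C regrets: 180, 80, 295, 55, 35 → max 295
Smallest max regret = 230 → A.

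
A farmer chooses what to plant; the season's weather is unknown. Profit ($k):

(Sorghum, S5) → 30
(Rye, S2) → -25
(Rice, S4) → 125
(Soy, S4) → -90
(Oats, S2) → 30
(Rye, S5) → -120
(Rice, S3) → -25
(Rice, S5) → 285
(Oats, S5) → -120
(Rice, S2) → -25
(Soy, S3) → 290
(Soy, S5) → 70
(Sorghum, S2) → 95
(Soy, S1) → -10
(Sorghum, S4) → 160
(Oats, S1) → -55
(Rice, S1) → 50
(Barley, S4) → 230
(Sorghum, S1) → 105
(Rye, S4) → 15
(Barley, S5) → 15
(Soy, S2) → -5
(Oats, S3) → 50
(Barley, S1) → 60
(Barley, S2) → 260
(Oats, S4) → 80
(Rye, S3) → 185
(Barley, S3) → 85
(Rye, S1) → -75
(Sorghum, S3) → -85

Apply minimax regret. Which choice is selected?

Barley

Column bests: S1=105, S2=260, S3=290, S4=230, S5=285.
Sorghum regrets: 0, 165, 375, 70, 255 → max 375
Soy regrets: 115, 265, 0, 320, 215 → max 320
Rice regrets: 55, 285, 315, 105, 0 → max 315
Rye regrets: 180, 285, 105, 215, 405 → max 405
Oats regrets: 160, 230, 240, 150, 405 → max 405
Barley regrets: 45, 0, 205, 0, 270 → max 270
Smallest max regret = 270 → Barley.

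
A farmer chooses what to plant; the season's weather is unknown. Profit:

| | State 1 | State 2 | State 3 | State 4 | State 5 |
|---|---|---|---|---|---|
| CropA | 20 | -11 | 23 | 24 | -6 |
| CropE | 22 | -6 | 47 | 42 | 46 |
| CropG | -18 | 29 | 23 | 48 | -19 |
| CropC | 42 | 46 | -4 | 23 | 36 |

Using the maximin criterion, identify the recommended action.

Row minima: CropA=-11, CropE=-6, CropG=-19, CropC=-4
Best worst-case = -4 → CropC.

CropC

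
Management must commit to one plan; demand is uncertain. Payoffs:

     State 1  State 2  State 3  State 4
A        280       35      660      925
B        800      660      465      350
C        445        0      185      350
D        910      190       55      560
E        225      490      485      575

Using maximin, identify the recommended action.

Row minima: A=35, B=350, C=0, D=55, E=225
Best worst-case = 350 → B.

B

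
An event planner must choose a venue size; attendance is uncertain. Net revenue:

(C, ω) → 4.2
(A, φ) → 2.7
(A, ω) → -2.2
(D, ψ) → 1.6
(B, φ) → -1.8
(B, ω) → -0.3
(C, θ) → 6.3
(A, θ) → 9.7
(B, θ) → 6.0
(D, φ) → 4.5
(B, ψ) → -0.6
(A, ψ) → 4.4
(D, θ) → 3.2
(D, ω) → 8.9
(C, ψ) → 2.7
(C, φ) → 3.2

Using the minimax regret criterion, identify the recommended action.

Column bests: θ=9.7, φ=4.5, ψ=4.4, ω=8.9.
A regrets: 0.0, 1.8, 0.0, 11.1 → max 11.1
B regrets: 3.7, 6.3, 5.0, 9.2 → max 9.2
C regrets: 3.4, 1.3, 1.7, 4.7 → max 4.7
D regrets: 6.5, 0.0, 2.8, 0.0 → max 6.5
Smallest max regret = 4.7 → C.

C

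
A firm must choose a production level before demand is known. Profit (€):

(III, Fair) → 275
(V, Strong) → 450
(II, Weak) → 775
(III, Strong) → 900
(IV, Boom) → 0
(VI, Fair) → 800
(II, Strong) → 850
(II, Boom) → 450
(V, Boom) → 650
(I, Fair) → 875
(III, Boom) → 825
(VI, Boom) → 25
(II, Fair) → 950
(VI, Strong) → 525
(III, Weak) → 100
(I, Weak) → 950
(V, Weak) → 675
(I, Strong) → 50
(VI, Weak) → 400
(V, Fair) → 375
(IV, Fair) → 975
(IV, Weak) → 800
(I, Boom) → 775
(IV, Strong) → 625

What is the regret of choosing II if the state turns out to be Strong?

50

Best payoff under Strong is 900.
Regret = 900 − 850 = 50.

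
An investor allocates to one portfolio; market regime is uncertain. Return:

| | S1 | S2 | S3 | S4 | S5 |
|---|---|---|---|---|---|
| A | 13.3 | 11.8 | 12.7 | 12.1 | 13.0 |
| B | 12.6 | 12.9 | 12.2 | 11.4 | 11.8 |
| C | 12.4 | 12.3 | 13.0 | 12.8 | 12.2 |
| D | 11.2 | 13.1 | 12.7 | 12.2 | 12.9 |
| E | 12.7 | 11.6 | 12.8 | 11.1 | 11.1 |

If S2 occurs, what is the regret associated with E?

Best payoff under S2 is 13.1.
Regret = 13.1 − 11.6 = 1.5.

1.5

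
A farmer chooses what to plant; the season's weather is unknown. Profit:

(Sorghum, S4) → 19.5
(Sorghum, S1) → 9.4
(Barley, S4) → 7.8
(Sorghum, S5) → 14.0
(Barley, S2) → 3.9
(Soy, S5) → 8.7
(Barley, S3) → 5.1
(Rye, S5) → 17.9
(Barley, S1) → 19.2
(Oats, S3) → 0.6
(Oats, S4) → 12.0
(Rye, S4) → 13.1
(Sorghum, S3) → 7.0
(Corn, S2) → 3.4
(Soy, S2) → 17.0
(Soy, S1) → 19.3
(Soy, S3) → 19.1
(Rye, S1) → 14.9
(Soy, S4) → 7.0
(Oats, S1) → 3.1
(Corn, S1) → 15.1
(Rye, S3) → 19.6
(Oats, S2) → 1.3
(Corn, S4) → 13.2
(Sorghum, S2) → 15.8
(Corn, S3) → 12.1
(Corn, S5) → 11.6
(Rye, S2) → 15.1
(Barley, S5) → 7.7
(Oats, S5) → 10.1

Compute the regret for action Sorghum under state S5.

3.9

Best payoff under S5 is 17.9.
Regret = 17.9 − 14.0 = 3.9.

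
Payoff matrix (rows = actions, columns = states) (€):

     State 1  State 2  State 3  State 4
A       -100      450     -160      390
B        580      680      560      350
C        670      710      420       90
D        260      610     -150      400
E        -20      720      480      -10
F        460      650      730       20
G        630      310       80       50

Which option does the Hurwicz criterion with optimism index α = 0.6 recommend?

B

A: 0.6·450 + 0.4·(-160) = 206
B: 0.6·680 + 0.4·350 = 548
C: 0.6·710 + 0.4·90 = 462
D: 0.6·610 + 0.4·(-150) = 306
E: 0.6·720 + 0.4·(-20) = 424
F: 0.6·730 + 0.4·20 = 446
G: 0.6·630 + 0.4·50 = 398
Highest Hurwicz score = 548 → B.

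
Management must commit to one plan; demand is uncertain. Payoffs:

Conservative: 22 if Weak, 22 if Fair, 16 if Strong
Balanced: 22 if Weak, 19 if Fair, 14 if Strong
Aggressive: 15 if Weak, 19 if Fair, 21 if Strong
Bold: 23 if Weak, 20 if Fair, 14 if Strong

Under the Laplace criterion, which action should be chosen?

Conservative

Row averages: Conservative=20, Balanced=55/3, Aggressive=55/3, Bold=19
Highest average = 20 → Conservative.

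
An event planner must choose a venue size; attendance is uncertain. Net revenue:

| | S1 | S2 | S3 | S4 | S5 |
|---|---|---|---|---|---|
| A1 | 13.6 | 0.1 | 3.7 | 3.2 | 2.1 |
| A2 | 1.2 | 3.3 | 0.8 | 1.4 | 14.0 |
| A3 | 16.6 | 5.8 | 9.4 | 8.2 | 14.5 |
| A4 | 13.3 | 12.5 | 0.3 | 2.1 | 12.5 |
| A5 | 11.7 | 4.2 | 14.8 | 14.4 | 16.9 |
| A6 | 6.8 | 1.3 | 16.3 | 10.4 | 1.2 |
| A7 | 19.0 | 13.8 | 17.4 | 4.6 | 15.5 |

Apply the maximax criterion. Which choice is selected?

A7

Row maxima: A1=13.6, A2=14.0, A3=16.6, A4=13.3, A5=16.9, A6=16.3, A7=19.0
Best best-case = 19.0 → A7.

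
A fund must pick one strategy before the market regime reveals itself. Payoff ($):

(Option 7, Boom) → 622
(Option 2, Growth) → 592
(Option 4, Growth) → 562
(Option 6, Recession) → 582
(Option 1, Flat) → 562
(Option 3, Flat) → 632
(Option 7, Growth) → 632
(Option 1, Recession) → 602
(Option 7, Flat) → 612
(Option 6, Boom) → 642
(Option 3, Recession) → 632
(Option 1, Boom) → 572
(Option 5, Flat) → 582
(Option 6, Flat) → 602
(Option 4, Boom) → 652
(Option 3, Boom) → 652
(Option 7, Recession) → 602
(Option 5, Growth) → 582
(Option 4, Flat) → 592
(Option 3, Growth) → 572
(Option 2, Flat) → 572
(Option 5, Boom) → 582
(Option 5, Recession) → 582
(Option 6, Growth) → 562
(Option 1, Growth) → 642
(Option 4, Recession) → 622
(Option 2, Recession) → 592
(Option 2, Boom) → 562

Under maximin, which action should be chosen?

Option 7

Row minima: Option 1=562, Option 2=562, Option 3=572, Option 4=562, Option 5=582, Option 6=562, Option 7=602
Best worst-case = 602 → Option 7.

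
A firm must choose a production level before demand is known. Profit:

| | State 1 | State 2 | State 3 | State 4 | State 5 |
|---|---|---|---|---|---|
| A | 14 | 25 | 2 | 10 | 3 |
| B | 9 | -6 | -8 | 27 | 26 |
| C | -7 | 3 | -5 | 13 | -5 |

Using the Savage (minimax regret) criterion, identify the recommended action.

A

Column bests: State 1=14, State 2=25, State 3=2, State 4=27, State 5=26.
A regrets: 0, 0, 0, 17, 23 → max 23
B regrets: 5, 31, 10, 0, 0 → max 31
C regrets: 21, 22, 7, 14, 31 → max 31
Smallest max regret = 23 → A.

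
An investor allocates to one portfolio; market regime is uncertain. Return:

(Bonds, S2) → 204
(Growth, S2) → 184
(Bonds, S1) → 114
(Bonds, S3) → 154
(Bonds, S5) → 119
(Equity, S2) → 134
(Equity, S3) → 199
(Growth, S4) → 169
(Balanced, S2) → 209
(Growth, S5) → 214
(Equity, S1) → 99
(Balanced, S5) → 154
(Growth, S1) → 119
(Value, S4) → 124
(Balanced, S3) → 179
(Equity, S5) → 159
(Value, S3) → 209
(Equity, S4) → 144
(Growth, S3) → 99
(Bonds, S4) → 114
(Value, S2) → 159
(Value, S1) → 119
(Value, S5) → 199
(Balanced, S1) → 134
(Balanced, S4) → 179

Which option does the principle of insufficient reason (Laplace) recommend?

Row averages: Equity=147, Bonds=141, Balanced=171, Growth=157, Value=162
Highest average = 171 → Balanced.

Balanced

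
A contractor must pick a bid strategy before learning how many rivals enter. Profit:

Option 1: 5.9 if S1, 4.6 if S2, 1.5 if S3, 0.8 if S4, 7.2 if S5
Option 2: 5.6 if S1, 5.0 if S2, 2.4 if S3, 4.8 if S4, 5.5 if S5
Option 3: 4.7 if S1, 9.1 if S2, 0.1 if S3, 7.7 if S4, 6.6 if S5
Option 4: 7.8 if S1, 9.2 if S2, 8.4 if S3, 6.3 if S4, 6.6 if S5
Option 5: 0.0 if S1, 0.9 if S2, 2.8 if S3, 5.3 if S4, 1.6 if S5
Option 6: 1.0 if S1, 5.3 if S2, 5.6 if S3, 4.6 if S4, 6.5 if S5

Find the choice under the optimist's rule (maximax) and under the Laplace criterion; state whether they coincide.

Row maxima: Option 1=7.2, Option 2=5.6, Option 3=9.1, Option 4=9.2, Option 5=5.3, Option 6=6.5
Best best-case = 9.2 → Option 4.
Row averages: Option 1=4, Option 2=4.66, Option 3=5.64, Option 4=7.66, Option 5=2.12, Option 6=4.6
Highest average = 7.66 → Option 4.

maximax → Option 4; laplace → Option 4 (agree)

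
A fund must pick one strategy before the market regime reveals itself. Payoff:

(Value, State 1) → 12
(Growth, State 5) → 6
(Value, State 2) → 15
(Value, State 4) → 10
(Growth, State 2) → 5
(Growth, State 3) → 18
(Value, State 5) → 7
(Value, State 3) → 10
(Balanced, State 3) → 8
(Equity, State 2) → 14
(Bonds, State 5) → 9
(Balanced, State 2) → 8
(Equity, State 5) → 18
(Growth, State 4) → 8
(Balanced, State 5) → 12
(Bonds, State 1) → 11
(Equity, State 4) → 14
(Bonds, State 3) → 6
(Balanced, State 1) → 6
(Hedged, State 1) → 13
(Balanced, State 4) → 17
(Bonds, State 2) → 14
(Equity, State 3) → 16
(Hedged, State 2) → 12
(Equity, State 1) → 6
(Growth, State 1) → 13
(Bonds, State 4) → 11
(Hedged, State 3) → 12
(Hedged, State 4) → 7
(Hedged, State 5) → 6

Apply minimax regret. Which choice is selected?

Column bests: State 1=13, State 2=15, State 3=18, State 4=17, State 5=18.
Value regrets: 1, 0, 8, 7, 11 → max 11
Growth regrets: 0, 10, 0, 9, 12 → max 12
Hedged regrets: 0, 3, 6, 10, 12 → max 12
Bonds regrets: 2, 1, 12, 6, 9 → max 12
Balanced regrets: 7, 7, 10, 0, 6 → max 10
Equity regrets: 7, 1, 2, 3, 0 → max 7
Smallest max regret = 7 → Equity.

Equity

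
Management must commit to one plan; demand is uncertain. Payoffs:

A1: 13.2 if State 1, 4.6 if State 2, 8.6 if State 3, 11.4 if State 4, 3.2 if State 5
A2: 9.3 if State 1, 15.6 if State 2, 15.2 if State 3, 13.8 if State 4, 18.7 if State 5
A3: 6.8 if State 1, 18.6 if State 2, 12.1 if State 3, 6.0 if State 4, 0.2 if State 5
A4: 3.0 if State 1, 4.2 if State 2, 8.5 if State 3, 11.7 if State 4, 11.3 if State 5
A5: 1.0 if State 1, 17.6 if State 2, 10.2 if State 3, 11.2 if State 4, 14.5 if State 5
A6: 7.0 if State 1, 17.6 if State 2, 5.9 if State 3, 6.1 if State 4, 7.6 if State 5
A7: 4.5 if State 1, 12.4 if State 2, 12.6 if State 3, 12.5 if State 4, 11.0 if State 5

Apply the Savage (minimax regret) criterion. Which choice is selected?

A2

Column bests: State 1=13.2, State 2=18.6, State 3=15.2, State 4=13.8, State 5=18.7.
A1 regrets: 0.0, 14.0, 6.6, 2.4, 15.5 → max 15.5
A2 regrets: 3.9, 3.0, 0.0, 0.0, 0.0 → max 3.9
A3 regrets: 6.4, 0.0, 3.1, 7.8, 18.5 → max 18.5
A4 regrets: 10.2, 14.4, 6.7, 2.1, 7.4 → max 14.4
A5 regrets: 12.2, 1.0, 5.0, 2.6, 4.2 → max 12.2
A6 regrets: 6.2, 1.0, 9.3, 7.7, 11.1 → max 11.1
A7 regrets: 8.7, 6.2, 2.6, 1.3, 7.7 → max 8.7
Smallest max regret = 3.9 → A2.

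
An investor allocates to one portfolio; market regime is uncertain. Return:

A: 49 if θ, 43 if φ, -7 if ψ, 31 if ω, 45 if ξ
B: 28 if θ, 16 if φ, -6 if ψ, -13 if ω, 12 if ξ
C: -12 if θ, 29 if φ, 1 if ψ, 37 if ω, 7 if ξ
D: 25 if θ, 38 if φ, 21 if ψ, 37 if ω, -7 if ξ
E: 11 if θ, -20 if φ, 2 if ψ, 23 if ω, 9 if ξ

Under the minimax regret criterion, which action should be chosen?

A

Column bests: θ=49, φ=43, ψ=21, ω=37, ξ=45.
A regrets: 0, 0, 28, 6, 0 → max 28
B regrets: 21, 27, 27, 50, 33 → max 50
C regrets: 61, 14, 20, 0, 38 → max 61
D regrets: 24, 5, 0, 0, 52 → max 52
E regrets: 38, 63, 19, 14, 36 → max 63
Smallest max regret = 28 → A.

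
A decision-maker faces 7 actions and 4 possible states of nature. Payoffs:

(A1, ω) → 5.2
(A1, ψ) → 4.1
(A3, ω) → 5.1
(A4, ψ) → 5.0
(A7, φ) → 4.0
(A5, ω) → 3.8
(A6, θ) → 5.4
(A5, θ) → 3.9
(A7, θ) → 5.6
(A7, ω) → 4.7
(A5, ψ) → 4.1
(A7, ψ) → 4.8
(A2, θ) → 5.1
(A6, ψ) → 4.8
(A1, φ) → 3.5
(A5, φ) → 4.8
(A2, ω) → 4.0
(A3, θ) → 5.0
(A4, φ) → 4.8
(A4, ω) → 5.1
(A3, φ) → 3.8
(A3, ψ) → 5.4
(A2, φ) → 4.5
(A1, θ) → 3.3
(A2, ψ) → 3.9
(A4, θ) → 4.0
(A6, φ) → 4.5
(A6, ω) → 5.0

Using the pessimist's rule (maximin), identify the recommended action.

Row minima: A1=3.3, A2=3.9, A3=3.8, A4=4.0, A5=3.8, A6=4.5, A7=4.0
Best worst-case = 4.5 → A6.

A6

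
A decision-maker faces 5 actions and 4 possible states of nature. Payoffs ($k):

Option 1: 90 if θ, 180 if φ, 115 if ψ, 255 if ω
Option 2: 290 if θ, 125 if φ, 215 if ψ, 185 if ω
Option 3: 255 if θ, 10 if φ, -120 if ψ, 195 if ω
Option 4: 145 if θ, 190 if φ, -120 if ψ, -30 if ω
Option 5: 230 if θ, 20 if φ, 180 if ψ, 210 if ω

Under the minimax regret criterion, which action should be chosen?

Option 2

Column bests: θ=290, φ=190, ψ=215, ω=255.
Option 1 regrets: 200, 10, 100, 0 → max 200
Option 2 regrets: 0, 65, 0, 70 → max 70
Option 3 regrets: 35, 180, 335, 60 → max 335
Option 4 regrets: 145, 0, 335, 285 → max 335
Option 5 regrets: 60, 170, 35, 45 → max 170
Smallest max regret = 70 → Option 2.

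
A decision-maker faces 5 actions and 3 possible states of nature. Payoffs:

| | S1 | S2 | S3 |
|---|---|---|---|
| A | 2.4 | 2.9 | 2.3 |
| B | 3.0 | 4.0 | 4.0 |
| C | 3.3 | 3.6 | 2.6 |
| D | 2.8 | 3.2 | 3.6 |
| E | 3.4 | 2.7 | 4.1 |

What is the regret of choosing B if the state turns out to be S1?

Best payoff under S1 is 3.4.
Regret = 3.4 − 3.0 = 0.4.

0.4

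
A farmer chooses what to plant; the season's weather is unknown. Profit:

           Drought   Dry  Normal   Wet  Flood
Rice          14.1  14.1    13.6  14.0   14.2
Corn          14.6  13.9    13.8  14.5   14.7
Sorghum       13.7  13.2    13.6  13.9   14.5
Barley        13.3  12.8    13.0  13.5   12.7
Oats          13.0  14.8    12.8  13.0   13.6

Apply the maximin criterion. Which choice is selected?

Row minima: Rice=13.6, Corn=13.8, Sorghum=13.2, Barley=12.7, Oats=12.8
Best worst-case = 13.8 → Corn.

Corn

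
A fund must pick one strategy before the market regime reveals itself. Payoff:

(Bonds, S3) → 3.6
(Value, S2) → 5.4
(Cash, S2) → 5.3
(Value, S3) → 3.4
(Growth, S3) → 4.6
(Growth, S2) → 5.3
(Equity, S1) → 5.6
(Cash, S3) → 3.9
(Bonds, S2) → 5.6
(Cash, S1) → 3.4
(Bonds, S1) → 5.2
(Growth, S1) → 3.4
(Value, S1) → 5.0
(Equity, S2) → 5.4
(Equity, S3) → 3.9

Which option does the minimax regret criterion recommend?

Column bests: S1=5.6, S2=5.6, S3=4.6.
Bonds regrets: 0.4, 0.0, 1.0 → max 1.0
Growth regrets: 2.2, 0.3, 0.0 → max 2.2
Cash regrets: 2.2, 0.3, 0.7 → max 2.2
Value regrets: 0.6, 0.2, 1.2 → max 1.2
Equity regrets: 0.0, 0.2, 0.7 → max 0.7
Smallest max regret = 0.7 → Equity.

Equity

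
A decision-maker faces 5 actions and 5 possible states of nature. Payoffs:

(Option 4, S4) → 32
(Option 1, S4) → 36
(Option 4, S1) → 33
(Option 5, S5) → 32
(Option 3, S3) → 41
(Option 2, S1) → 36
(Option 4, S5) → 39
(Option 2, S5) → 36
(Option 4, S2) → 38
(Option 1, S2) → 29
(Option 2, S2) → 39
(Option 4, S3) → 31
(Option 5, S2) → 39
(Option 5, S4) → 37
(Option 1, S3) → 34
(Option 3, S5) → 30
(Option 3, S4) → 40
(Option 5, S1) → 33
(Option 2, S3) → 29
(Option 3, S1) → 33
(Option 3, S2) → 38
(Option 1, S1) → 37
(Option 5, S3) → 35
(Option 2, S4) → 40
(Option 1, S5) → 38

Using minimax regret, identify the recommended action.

Column bests: S1=37, S2=39, S3=41, S4=40, S5=39.
Option 1 regrets: 0, 10, 7, 4, 1 → max 10
Option 2 regrets: 1, 0, 12, 0, 3 → max 12
Option 3 regrets: 4, 1, 0, 0, 9 → max 9
Option 4 regrets: 4, 1, 10, 8, 0 → max 10
Option 5 regrets: 4, 0, 6, 3, 7 → max 7
Smallest max regret = 7 → Option 5.

Option 5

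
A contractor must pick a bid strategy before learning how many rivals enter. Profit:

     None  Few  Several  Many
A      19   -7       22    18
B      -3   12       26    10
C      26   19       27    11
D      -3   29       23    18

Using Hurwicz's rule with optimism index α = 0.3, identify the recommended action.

A: 0.3·22 + 0.7·(-7) = 1.7
B: 0.3·26 + 0.7·(-3) = 5.7
C: 0.3·27 + 0.7·11 = 15.8
D: 0.3·29 + 0.7·(-3) = 6.6
Highest Hurwicz score = 15.8 → C.

C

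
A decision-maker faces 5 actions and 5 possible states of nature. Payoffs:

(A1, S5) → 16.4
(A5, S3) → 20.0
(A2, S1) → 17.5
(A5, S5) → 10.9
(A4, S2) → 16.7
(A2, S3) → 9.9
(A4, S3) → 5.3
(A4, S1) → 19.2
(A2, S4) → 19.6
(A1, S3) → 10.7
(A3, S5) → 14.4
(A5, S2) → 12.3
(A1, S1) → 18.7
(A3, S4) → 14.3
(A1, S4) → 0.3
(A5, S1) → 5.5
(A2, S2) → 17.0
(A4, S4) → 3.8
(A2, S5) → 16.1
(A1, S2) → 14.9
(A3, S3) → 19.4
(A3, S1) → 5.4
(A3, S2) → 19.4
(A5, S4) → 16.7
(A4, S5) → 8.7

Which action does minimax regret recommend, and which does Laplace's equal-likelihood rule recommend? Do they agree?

Column bests: S1=19.2, S2=19.4, S3=20.0, S4=19.6, S5=16.4.
A1 regrets: 0.5, 4.5, 9.3, 19.3, 0.0 → max 19.3
A2 regrets: 1.7, 2.4, 10.1, 0.0, 0.3 → max 10.1
A3 regrets: 13.8, 0.0, 0.6, 5.3, 2.0 → max 13.8
A4 regrets: 0.0, 2.7, 14.7, 15.8, 7.7 → max 15.8
A5 regrets: 13.7, 7.1, 0.0, 2.9, 5.5 → max 13.7
Smallest max regret = 10.1 → A2.
Row averages: A1=12.2, A2=16.02, A3=14.58, A4=10.74, A5=13.08
Highest average = 16.02 → A2.

minimax regret → A2; laplace → A2 (agree)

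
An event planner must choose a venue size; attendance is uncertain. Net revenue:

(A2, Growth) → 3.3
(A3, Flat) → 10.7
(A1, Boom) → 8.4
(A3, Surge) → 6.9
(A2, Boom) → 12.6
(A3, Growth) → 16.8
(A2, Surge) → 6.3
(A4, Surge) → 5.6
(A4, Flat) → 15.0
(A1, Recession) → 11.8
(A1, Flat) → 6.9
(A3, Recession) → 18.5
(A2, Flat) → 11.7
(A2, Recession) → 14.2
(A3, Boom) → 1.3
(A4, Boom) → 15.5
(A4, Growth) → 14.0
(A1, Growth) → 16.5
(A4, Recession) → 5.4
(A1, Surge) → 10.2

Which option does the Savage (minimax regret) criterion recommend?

A1

Column bests: Recession=18.5, Flat=15.0, Growth=16.8, Boom=15.5, Surge=10.2.
A1 regrets: 6.7, 8.1, 0.3, 7.1, 0.0 → max 8.1
A2 regrets: 4.3, 3.3, 13.5, 2.9, 3.9 → max 13.5
A3 regrets: 0.0, 4.3, 0.0, 14.2, 3.3 → max 14.2
A4 regrets: 13.1, 0.0, 2.8, 0.0, 4.6 → max 13.1
Smallest max regret = 8.1 → A1.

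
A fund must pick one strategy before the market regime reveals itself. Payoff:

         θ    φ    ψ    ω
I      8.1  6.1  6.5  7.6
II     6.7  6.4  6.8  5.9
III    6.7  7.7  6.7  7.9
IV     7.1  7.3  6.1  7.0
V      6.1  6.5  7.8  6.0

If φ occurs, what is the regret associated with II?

1.3

Best payoff under φ is 7.7.
Regret = 7.7 − 6.4 = 1.3.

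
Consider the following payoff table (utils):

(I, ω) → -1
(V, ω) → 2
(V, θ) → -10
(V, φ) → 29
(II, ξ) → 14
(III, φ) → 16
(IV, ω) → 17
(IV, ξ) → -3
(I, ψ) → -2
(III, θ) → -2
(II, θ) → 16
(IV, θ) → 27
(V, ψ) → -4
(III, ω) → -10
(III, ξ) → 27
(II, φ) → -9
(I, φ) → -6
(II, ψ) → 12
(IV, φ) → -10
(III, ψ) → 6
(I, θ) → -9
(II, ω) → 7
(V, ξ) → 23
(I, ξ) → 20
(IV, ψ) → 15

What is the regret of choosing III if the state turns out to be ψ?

Best payoff under ψ is 15.
Regret = 15 − 6 = 9.

9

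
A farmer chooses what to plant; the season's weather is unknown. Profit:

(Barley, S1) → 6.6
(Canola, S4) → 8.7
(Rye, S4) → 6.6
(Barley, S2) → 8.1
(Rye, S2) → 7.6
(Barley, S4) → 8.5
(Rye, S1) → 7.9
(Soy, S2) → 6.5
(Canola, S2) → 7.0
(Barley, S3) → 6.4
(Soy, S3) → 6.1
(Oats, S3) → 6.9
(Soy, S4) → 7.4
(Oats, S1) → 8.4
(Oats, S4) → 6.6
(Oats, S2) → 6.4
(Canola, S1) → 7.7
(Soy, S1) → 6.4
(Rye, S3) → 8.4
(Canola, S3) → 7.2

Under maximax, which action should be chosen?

Canola

Row maxima: Rye=8.4, Soy=7.4, Canola=8.7, Oats=8.4, Barley=8.5
Best best-case = 8.7 → Canola.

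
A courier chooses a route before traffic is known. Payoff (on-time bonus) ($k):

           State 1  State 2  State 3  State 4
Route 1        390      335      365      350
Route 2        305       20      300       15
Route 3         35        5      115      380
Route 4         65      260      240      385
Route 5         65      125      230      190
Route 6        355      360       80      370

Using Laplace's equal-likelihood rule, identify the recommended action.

Route 1

Row averages: Route 1=360, Route 2=160, Route 3=133.75, Route 4=237.5, Route 5=152.5, Route 6=291.25
Highest average = 360 → Route 1.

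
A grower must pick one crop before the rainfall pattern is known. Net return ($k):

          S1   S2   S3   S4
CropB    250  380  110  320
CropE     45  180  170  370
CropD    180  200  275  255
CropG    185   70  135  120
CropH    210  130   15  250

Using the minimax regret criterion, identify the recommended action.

Column bests: S1=250, S2=380, S3=275, S4=370.
CropB regrets: 0, 0, 165, 50 → max 165
CropE regrets: 205, 200, 105, 0 → max 205
CropD regrets: 70, 180, 0, 115 → max 180
CropG regrets: 65, 310, 140, 250 → max 310
CropH regrets: 40, 250, 260, 120 → max 260
Smallest max regret = 165 → CropB.

CropB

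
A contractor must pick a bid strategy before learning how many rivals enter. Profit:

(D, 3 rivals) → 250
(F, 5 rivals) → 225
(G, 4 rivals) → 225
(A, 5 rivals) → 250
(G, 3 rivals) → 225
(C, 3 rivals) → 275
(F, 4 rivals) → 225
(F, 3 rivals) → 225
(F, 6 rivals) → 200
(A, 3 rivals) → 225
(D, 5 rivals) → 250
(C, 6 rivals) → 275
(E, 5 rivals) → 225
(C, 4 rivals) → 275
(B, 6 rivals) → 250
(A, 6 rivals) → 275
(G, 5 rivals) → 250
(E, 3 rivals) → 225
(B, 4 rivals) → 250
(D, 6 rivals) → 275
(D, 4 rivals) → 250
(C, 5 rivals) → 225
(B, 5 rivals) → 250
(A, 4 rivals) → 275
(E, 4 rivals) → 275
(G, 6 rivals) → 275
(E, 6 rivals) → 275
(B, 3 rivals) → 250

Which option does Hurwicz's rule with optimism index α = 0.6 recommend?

A: 0.6·275 + 0.4·225 = 255
B: 0.6·250 + 0.4·250 = 250
C: 0.6·275 + 0.4·225 = 255
D: 0.6·275 + 0.4·250 = 265
E: 0.6·275 + 0.4·225 = 255
F: 0.6·225 + 0.4·200 = 215
G: 0.6·275 + 0.4·225 = 255
Highest Hurwicz score = 265 → D.

D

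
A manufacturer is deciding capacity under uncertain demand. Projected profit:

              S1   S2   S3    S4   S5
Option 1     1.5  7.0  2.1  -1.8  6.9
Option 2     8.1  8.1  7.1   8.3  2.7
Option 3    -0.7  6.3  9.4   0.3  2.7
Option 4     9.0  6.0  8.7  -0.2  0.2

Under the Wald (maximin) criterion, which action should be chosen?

Option 2

Row minima: Option 1=-1.8, Option 2=2.7, Option 3=-0.7, Option 4=-0.2
Best worst-case = 2.7 → Option 2.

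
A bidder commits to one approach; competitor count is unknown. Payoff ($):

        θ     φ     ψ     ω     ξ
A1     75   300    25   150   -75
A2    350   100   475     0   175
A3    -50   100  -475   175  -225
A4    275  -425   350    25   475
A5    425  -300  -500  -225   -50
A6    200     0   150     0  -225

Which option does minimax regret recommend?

A2

Column bests: θ=425, φ=300, ψ=475, ω=175, ξ=475.
A1 regrets: 350, 0, 450, 25, 550 → max 550
A2 regrets: 75, 200, 0, 175, 300 → max 300
A3 regrets: 475, 200, 950, 0, 700 → max 950
A4 regrets: 150, 725, 125, 150, 0 → max 725
A5 regrets: 0, 600, 975, 400, 525 → max 975
A6 regrets: 225, 300, 325, 175, 700 → max 700
Smallest max regret = 300 → A2.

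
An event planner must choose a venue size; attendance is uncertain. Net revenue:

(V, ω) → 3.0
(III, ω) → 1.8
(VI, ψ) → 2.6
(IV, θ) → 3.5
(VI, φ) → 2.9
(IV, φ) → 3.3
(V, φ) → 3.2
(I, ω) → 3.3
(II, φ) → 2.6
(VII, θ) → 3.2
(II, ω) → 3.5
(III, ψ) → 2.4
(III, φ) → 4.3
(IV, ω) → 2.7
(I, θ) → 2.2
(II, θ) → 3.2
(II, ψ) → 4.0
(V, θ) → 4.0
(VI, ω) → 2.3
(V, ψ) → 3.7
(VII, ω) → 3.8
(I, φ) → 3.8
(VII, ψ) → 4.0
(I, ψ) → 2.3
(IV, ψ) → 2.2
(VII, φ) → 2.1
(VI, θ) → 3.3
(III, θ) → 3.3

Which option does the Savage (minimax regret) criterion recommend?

Column bests: θ=4.0, φ=4.3, ψ=4.0, ω=3.8.
I regrets: 1.8, 0.5, 1.7, 0.5 → max 1.8
II regrets: 0.8, 1.7, 0.0, 0.3 → max 1.7
III regrets: 0.7, 0.0, 1.6, 2.0 → max 2.0
IV regrets: 0.5, 1.0, 1.8, 1.1 → max 1.8
V regrets: 0.0, 1.1, 0.3, 0.8 → max 1.1
VI regrets: 0.7, 1.4, 1.4, 1.5 → max 1.5
VII regrets: 0.8, 2.2, 0.0, 0.0 → max 2.2
Smallest max regret = 1.1 → V.

V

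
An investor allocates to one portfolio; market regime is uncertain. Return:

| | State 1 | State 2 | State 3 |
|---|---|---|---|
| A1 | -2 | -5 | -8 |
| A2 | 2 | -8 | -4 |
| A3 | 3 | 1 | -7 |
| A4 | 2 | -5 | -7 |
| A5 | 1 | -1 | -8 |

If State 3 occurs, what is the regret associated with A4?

Best payoff under State 3 is -4.
Regret = -4 − (-7) = 3.

3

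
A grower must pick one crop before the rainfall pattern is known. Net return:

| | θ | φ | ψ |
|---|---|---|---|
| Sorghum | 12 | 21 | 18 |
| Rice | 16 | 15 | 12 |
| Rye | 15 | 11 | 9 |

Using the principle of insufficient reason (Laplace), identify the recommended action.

Sorghum

Row averages: Sorghum=17, Rice=43/3, Rye=35/3
Highest average = 17 → Sorghum.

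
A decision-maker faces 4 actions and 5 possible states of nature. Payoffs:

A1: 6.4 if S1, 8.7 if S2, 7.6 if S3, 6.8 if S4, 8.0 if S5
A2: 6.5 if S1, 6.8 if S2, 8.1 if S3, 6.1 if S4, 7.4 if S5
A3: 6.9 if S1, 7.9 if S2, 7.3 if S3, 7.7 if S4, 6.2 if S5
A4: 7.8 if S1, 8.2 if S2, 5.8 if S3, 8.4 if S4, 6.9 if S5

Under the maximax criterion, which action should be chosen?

A1

Row maxima: A1=8.7, A2=8.1, A3=7.9, A4=8.4
Best best-case = 8.7 → A1.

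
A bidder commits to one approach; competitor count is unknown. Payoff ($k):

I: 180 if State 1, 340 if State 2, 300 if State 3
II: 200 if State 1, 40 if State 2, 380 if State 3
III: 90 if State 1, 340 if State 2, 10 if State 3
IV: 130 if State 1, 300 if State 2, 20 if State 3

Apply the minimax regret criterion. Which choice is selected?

I

Column bests: State 1=200, State 2=340, State 3=380.
I regrets: 20, 0, 80 → max 80
II regrets: 0, 300, 0 → max 300
III regrets: 110, 0, 370 → max 370
IV regrets: 70, 40, 360 → max 360
Smallest max regret = 80 → I.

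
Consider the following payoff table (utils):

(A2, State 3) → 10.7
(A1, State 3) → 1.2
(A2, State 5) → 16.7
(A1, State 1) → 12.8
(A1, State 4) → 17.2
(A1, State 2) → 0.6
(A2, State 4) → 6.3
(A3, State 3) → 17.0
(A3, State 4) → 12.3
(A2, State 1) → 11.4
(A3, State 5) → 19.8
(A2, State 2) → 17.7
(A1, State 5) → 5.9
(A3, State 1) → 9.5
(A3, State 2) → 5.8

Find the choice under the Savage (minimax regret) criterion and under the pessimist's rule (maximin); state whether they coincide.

minimax regret → A2; maximin → A2 (agree)

Column bests: State 1=12.8, State 2=17.7, State 3=17.0, State 4=17.2, State 5=19.8.
A1 regrets: 0.0, 17.1, 15.8, 0.0, 13.9 → max 17.1
A2 regrets: 1.4, 0.0, 6.3, 10.9, 3.1 → max 10.9
A3 regrets: 3.3, 11.9, 0.0, 4.9, 0.0 → max 11.9
Smallest max regret = 10.9 → A2.
Row minima: A1=0.6, A2=6.3, A3=5.8
Best worst-case = 6.3 → A2.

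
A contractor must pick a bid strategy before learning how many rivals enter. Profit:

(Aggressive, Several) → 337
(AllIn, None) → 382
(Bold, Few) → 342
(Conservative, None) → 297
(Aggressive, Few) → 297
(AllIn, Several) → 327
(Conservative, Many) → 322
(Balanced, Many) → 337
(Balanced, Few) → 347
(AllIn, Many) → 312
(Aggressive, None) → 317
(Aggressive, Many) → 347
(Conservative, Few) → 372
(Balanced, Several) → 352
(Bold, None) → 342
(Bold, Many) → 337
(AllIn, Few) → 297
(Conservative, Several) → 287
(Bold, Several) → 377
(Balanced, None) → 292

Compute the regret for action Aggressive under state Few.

75

Best payoff under Few is 372.
Regret = 372 − 297 = 75.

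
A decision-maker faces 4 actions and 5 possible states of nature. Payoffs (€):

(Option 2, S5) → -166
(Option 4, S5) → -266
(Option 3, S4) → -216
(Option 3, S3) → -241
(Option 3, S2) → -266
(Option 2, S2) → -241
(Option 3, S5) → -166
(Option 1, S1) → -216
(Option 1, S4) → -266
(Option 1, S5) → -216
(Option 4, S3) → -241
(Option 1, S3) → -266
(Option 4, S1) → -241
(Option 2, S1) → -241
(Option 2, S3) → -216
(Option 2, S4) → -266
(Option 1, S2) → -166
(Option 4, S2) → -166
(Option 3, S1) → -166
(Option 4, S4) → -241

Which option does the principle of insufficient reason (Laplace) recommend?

Row averages: Option 1=-226, Option 2=-226, Option 3=-211, Option 4=-231
Highest average = -211 → Option 3.

Option 3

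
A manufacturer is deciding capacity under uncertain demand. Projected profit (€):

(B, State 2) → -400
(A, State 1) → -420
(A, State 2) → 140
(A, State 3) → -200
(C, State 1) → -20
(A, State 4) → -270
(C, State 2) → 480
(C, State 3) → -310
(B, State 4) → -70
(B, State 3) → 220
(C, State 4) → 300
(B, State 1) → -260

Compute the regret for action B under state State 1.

240

Best payoff under State 1 is -20.
Regret = -20 − (-260) = 240.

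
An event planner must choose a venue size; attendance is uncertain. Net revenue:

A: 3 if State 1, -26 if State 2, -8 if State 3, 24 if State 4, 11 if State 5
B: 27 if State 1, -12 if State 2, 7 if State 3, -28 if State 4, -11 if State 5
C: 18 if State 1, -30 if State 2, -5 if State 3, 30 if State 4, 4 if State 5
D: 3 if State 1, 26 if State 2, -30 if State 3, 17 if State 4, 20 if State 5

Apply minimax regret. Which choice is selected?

D

Column bests: State 1=27, State 2=26, State 3=7, State 4=30, State 5=20.
A regrets: 24, 52, 15, 6, 9 → max 52
B regrets: 0, 38, 0, 58, 31 → max 58
C regrets: 9, 56, 12, 0, 16 → max 56
D regrets: 24, 0, 37, 13, 0 → max 37
Smallest max regret = 37 → D.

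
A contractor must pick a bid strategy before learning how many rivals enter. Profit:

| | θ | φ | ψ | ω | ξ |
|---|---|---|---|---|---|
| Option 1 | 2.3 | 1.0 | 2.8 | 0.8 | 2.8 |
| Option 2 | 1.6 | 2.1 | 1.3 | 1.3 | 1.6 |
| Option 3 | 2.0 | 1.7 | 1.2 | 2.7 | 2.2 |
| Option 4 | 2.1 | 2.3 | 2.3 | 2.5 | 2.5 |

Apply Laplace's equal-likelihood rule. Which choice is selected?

Row averages: Option 1=1.94, Option 2=1.58, Option 3=1.96, Option 4=2.34
Highest average = 2.34 → Option 4.

Option 4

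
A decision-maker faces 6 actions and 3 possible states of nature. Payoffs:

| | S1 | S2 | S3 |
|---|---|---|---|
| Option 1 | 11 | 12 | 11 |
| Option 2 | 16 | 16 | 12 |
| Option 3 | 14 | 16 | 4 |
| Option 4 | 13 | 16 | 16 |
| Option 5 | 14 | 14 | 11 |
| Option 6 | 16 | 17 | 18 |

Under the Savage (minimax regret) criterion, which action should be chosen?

Column bests: S1=16, S2=17, S3=18.
Option 1 regrets: 5, 5, 7 → max 7
Option 2 regrets: 0, 1, 6 → max 6
Option 3 regrets: 2, 1, 14 → max 14
Option 4 regrets: 3, 1, 2 → max 3
Option 5 regrets: 2, 3, 7 → max 7
Option 6 regrets: 0, 0, 0 → max 0
Smallest max regret = 0 → Option 6.

Option 6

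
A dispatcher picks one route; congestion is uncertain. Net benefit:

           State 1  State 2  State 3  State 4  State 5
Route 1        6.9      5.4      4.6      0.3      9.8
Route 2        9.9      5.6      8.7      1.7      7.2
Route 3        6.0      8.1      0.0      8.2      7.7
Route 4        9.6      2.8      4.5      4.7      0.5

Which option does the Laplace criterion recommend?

Row averages: Route 1=5.4, Route 2=6.62, Route 3=6, Route 4=4.42
Highest average = 6.62 → Route 2.

Route 2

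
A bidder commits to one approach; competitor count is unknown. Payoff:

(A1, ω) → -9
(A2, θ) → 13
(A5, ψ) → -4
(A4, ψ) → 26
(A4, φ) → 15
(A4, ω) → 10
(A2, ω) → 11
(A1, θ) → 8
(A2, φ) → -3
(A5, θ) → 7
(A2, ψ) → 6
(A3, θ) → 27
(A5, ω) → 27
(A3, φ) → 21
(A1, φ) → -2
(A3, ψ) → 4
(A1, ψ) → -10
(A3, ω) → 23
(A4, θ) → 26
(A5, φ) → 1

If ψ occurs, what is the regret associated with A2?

20

Best payoff under ψ is 26.
Regret = 26 − 6 = 20.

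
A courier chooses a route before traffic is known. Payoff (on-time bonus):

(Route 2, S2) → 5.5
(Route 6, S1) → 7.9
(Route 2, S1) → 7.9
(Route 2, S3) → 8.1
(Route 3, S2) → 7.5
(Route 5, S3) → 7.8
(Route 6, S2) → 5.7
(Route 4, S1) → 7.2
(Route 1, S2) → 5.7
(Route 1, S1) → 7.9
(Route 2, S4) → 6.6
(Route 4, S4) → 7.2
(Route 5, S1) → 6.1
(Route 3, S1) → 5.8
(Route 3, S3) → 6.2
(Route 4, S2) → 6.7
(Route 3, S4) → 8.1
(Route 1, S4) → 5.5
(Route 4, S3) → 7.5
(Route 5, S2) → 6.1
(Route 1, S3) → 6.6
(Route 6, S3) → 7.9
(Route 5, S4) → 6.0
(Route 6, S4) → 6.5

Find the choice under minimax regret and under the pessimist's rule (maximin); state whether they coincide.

Column bests: S1=7.9, S2=7.5, S3=8.1, S4=8.1.
Route 1 regrets: 0.0, 1.8, 1.5, 2.6 → max 2.6
Route 2 regrets: 0.0, 2.0, 0.0, 1.5 → max 2.0
Route 3 regrets: 2.1, 0.0, 1.9, 0.0 → max 2.1
Route 4 regrets: 0.7, 0.8, 0.6, 0.9 → max 0.9
Route 5 regrets: 1.8, 1.4, 0.3, 2.1 → max 2.1
Route 6 regrets: 0.0, 1.8, 0.2, 1.6 → max 1.8
Smallest max regret = 0.9 → Route 4.
Row minima: Route 1=5.5, Route 2=5.5, Route 3=5.8, Route 4=6.7, Route 5=6.0, Route 6=5.7
Best worst-case = 6.7 → Route 4.

minimax regret → Route 4; maximin → Route 4 (agree)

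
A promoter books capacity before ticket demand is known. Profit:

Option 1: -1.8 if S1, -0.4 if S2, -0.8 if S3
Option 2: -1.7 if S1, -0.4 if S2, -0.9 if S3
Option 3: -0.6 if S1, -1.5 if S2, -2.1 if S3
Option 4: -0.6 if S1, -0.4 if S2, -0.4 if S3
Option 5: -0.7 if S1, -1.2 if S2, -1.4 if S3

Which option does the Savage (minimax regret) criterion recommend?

Option 4

Column bests: S1=-0.6, S2=-0.4, S3=-0.4.
Option 1 regrets: 1.2, 0.0, 0.4 → max 1.2
Option 2 regrets: 1.1, 0.0, 0.5 → max 1.1
Option 3 regrets: 0.0, 1.1, 1.7 → max 1.7
Option 4 regrets: 0.0, 0.0, 0.0 → max 0.0
Option 5 regrets: 0.1, 0.8, 1.0 → max 1.0
Smallest max regret = 0.0 → Option 4.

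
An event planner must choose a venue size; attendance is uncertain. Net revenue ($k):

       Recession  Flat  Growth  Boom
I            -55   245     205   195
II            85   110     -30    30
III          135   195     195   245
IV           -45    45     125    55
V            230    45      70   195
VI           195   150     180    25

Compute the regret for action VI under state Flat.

Best payoff under Flat is 245.
Regret = 245 − 150 = 95.

95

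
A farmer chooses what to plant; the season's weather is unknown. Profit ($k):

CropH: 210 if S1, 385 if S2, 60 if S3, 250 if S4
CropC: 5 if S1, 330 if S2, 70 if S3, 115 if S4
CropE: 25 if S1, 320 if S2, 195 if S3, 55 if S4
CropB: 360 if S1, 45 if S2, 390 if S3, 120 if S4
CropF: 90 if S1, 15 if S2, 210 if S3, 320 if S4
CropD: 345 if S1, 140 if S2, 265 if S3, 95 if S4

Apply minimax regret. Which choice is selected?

CropD

Column bests: S1=360, S2=385, S3=390, S4=320.
CropH regrets: 150, 0, 330, 70 → max 330
CropC regrets: 355, 55, 320, 205 → max 355
CropE regrets: 335, 65, 195, 265 → max 335
CropB regrets: 0, 340, 0, 200 → max 340
CropF regrets: 270, 370, 180, 0 → max 370
CropD regrets: 15, 245, 125, 225 → max 245
Smallest max regret = 245 → CropD.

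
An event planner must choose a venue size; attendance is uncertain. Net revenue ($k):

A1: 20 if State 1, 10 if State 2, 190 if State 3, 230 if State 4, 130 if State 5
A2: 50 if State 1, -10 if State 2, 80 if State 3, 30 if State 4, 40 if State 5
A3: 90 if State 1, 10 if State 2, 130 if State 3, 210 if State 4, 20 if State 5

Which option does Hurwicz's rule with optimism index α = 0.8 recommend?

A1

A1: 0.8·230 + 0.2·10 = 186
A2: 0.8·80 + 0.2·(-10) = 62
A3: 0.8·210 + 0.2·10 = 170
Highest Hurwicz score = 186 → A1.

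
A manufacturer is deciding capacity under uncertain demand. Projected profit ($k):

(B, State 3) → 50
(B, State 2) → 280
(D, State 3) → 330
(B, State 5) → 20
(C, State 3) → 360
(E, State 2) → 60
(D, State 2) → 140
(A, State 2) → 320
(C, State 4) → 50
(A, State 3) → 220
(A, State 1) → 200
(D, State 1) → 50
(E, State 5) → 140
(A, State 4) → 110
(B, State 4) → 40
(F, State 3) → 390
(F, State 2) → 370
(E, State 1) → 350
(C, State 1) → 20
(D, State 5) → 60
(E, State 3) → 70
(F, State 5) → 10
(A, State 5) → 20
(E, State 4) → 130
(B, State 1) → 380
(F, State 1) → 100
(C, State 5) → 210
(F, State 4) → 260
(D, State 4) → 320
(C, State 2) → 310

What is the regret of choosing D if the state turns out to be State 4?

0

Best payoff under State 4 is 320.
Regret = 320 − 320 = 0.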